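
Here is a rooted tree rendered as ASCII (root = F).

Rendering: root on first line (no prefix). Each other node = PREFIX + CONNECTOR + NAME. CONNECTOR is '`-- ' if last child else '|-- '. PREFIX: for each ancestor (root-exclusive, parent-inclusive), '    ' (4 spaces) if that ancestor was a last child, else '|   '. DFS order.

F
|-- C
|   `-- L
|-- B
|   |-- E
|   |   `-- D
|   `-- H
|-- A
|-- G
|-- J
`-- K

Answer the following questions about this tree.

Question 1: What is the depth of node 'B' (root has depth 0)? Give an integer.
Answer: 1

Derivation:
Path from root to B: F -> B
Depth = number of edges = 1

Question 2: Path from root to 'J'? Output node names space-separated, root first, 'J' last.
Walk down from root: F -> J

Answer: F J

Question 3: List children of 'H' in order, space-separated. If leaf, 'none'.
Answer: none

Derivation:
Node H's children (from adjacency): (leaf)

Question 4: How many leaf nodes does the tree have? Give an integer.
Leaves (nodes with no children): A, D, G, H, J, K, L

Answer: 7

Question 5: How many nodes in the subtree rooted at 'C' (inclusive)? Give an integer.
Subtree rooted at C contains: C, L
Count = 2

Answer: 2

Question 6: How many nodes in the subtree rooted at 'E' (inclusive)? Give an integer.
Answer: 2

Derivation:
Subtree rooted at E contains: D, E
Count = 2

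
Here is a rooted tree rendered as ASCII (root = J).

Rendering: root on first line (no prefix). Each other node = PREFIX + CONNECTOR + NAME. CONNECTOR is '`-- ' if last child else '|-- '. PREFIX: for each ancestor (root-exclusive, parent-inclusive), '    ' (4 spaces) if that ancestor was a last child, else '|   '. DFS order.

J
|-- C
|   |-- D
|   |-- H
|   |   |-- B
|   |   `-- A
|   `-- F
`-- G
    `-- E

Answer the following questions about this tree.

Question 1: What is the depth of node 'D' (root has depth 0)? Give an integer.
Path from root to D: J -> C -> D
Depth = number of edges = 2

Answer: 2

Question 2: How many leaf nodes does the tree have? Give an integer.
Answer: 5

Derivation:
Leaves (nodes with no children): A, B, D, E, F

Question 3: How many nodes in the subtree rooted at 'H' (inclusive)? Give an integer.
Subtree rooted at H contains: A, B, H
Count = 3

Answer: 3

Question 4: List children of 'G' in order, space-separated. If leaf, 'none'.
Answer: E

Derivation:
Node G's children (from adjacency): E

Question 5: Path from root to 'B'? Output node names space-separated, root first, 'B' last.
Answer: J C H B

Derivation:
Walk down from root: J -> C -> H -> B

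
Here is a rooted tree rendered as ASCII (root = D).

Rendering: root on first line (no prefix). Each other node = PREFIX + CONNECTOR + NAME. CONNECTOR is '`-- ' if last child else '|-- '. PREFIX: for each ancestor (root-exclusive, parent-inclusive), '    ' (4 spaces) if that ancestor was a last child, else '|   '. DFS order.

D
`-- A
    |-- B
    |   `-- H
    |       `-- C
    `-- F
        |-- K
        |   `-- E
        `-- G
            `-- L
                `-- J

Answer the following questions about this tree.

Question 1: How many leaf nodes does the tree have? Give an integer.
Leaves (nodes with no children): C, E, J

Answer: 3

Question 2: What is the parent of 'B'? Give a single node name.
Scan adjacency: B appears as child of A

Answer: A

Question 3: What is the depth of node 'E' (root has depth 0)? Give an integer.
Path from root to E: D -> A -> F -> K -> E
Depth = number of edges = 4

Answer: 4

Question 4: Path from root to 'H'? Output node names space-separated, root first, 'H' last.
Walk down from root: D -> A -> B -> H

Answer: D A B H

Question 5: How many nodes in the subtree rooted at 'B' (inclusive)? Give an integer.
Subtree rooted at B contains: B, C, H
Count = 3

Answer: 3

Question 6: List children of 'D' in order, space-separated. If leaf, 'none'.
Answer: A

Derivation:
Node D's children (from adjacency): A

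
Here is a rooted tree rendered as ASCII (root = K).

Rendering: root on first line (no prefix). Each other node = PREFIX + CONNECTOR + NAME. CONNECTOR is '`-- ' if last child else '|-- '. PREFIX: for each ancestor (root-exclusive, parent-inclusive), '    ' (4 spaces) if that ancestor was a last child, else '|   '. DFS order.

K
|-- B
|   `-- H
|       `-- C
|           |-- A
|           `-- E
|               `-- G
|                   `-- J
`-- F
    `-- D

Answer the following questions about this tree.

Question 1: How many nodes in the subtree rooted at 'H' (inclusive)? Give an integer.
Subtree rooted at H contains: A, C, E, G, H, J
Count = 6

Answer: 6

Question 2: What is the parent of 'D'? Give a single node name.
Answer: F

Derivation:
Scan adjacency: D appears as child of F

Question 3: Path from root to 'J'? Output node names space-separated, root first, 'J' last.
Answer: K B H C E G J

Derivation:
Walk down from root: K -> B -> H -> C -> E -> G -> J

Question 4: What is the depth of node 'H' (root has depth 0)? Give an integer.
Answer: 2

Derivation:
Path from root to H: K -> B -> H
Depth = number of edges = 2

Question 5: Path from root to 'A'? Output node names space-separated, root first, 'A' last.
Walk down from root: K -> B -> H -> C -> A

Answer: K B H C A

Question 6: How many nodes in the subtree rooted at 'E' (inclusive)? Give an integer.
Answer: 3

Derivation:
Subtree rooted at E contains: E, G, J
Count = 3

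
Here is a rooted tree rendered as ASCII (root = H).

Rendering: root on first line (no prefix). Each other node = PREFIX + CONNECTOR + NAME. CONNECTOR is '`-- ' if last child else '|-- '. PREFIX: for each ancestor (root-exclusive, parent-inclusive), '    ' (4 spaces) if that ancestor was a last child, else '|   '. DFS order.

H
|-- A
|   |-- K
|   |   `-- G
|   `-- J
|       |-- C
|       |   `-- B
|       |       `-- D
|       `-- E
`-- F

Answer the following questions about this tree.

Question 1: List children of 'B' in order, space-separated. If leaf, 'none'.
Answer: D

Derivation:
Node B's children (from adjacency): D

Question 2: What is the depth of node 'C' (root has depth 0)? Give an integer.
Path from root to C: H -> A -> J -> C
Depth = number of edges = 3

Answer: 3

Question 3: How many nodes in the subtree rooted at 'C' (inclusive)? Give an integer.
Subtree rooted at C contains: B, C, D
Count = 3

Answer: 3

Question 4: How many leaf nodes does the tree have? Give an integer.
Leaves (nodes with no children): D, E, F, G

Answer: 4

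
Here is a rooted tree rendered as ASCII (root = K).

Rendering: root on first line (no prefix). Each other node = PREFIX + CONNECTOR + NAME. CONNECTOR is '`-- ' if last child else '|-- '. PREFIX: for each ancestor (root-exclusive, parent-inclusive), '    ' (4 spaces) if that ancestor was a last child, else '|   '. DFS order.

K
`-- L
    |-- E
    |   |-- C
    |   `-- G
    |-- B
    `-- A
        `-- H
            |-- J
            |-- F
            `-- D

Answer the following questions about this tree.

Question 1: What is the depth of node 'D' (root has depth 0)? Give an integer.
Path from root to D: K -> L -> A -> H -> D
Depth = number of edges = 4

Answer: 4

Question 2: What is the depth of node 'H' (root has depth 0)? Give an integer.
Path from root to H: K -> L -> A -> H
Depth = number of edges = 3

Answer: 3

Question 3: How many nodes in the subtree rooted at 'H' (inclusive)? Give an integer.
Answer: 4

Derivation:
Subtree rooted at H contains: D, F, H, J
Count = 4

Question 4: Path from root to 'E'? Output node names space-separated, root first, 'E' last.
Walk down from root: K -> L -> E

Answer: K L E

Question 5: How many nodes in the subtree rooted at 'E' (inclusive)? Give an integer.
Answer: 3

Derivation:
Subtree rooted at E contains: C, E, G
Count = 3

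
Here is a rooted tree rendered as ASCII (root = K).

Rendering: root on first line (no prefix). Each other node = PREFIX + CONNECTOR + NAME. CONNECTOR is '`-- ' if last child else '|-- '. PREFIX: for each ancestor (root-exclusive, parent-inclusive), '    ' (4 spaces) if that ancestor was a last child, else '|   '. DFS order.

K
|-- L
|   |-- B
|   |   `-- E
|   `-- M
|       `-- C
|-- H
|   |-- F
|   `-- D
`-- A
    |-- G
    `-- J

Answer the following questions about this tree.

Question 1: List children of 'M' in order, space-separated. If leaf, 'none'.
Answer: C

Derivation:
Node M's children (from adjacency): C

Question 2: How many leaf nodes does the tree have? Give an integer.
Leaves (nodes with no children): C, D, E, F, G, J

Answer: 6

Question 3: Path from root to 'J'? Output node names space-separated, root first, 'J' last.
Answer: K A J

Derivation:
Walk down from root: K -> A -> J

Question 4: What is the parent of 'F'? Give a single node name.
Answer: H

Derivation:
Scan adjacency: F appears as child of H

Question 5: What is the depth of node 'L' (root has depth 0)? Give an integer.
Answer: 1

Derivation:
Path from root to L: K -> L
Depth = number of edges = 1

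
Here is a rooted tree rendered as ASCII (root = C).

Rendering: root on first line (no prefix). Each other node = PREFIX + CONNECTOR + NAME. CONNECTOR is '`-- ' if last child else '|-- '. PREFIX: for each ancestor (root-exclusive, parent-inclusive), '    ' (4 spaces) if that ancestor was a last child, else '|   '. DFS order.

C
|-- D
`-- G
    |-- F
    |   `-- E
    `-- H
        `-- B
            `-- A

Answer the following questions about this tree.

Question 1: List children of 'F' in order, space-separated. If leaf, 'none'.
Node F's children (from adjacency): E

Answer: E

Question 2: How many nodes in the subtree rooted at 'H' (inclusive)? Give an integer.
Answer: 3

Derivation:
Subtree rooted at H contains: A, B, H
Count = 3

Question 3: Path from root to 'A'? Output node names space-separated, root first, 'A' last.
Walk down from root: C -> G -> H -> B -> A

Answer: C G H B A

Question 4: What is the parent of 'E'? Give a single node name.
Answer: F

Derivation:
Scan adjacency: E appears as child of F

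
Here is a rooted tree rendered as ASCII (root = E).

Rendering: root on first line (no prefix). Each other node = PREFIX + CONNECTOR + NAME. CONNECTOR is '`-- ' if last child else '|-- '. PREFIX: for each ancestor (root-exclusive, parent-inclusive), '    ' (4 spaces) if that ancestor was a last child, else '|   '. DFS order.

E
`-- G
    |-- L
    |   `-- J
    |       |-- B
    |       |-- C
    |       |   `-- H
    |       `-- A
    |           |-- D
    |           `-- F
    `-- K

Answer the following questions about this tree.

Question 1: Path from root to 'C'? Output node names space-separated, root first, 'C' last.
Answer: E G L J C

Derivation:
Walk down from root: E -> G -> L -> J -> C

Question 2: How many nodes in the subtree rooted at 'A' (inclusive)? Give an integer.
Subtree rooted at A contains: A, D, F
Count = 3

Answer: 3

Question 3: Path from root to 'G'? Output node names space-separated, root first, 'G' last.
Answer: E G

Derivation:
Walk down from root: E -> G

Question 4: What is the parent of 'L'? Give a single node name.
Scan adjacency: L appears as child of G

Answer: G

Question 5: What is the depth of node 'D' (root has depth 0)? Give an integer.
Answer: 5

Derivation:
Path from root to D: E -> G -> L -> J -> A -> D
Depth = number of edges = 5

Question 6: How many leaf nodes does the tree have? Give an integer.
Leaves (nodes with no children): B, D, F, H, K

Answer: 5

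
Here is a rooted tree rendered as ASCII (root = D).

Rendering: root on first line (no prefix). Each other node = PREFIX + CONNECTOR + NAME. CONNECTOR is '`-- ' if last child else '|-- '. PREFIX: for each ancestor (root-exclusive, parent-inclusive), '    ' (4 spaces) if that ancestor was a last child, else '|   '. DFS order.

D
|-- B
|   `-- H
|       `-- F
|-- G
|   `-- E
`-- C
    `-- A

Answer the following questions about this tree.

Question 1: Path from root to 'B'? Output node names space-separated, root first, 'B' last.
Walk down from root: D -> B

Answer: D B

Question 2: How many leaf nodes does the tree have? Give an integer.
Answer: 3

Derivation:
Leaves (nodes with no children): A, E, F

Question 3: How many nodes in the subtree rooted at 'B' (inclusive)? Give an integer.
Answer: 3

Derivation:
Subtree rooted at B contains: B, F, H
Count = 3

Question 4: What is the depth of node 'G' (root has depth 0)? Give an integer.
Answer: 1

Derivation:
Path from root to G: D -> G
Depth = number of edges = 1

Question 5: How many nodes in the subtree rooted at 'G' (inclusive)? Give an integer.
Subtree rooted at G contains: E, G
Count = 2

Answer: 2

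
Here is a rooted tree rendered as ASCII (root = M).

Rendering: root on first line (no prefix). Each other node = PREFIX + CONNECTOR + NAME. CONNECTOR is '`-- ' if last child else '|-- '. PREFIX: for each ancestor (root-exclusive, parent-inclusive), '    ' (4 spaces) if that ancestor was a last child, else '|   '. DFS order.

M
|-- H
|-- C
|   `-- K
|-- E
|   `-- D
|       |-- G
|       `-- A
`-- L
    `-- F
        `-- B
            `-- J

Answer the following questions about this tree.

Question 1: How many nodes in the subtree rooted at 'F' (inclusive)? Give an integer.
Answer: 3

Derivation:
Subtree rooted at F contains: B, F, J
Count = 3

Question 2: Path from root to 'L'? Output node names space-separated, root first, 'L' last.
Answer: M L

Derivation:
Walk down from root: M -> L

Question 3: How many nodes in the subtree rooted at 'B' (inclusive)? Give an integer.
Subtree rooted at B contains: B, J
Count = 2

Answer: 2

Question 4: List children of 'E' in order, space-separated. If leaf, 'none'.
Answer: D

Derivation:
Node E's children (from adjacency): D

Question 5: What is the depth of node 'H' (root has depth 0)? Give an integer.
Path from root to H: M -> H
Depth = number of edges = 1

Answer: 1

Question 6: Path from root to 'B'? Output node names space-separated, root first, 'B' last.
Walk down from root: M -> L -> F -> B

Answer: M L F B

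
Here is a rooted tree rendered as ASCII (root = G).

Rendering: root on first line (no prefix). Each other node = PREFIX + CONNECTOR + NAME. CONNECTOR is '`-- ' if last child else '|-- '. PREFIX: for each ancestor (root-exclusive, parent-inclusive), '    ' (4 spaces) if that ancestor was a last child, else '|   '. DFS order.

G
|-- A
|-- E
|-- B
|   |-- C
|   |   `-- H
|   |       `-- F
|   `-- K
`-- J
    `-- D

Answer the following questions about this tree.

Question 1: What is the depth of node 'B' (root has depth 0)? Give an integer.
Answer: 1

Derivation:
Path from root to B: G -> B
Depth = number of edges = 1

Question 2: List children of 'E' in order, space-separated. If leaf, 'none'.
Answer: none

Derivation:
Node E's children (from adjacency): (leaf)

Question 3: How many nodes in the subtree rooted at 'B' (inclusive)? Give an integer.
Answer: 5

Derivation:
Subtree rooted at B contains: B, C, F, H, K
Count = 5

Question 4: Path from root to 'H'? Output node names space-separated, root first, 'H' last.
Walk down from root: G -> B -> C -> H

Answer: G B C H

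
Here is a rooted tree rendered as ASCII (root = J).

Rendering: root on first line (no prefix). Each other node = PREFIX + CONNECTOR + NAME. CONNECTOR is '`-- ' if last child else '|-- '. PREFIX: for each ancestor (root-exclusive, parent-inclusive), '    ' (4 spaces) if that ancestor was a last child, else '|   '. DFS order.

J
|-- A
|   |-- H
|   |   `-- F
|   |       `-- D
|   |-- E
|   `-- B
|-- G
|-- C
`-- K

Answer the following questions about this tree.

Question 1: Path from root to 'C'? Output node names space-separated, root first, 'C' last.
Walk down from root: J -> C

Answer: J C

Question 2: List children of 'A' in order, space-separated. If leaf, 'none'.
Node A's children (from adjacency): H, E, B

Answer: H E B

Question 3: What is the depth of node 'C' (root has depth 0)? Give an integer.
Path from root to C: J -> C
Depth = number of edges = 1

Answer: 1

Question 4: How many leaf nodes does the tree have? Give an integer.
Leaves (nodes with no children): B, C, D, E, G, K

Answer: 6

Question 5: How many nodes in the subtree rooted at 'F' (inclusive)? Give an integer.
Subtree rooted at F contains: D, F
Count = 2

Answer: 2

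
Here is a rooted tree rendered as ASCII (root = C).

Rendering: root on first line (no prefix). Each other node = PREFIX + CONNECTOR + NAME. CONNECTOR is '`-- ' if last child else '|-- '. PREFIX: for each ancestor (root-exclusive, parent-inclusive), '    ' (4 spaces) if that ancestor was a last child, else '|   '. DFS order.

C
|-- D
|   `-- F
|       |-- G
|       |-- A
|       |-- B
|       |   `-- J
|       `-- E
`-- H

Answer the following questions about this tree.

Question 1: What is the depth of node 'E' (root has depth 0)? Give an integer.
Path from root to E: C -> D -> F -> E
Depth = number of edges = 3

Answer: 3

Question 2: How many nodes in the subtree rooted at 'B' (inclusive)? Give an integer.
Answer: 2

Derivation:
Subtree rooted at B contains: B, J
Count = 2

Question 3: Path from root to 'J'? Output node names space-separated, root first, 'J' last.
Walk down from root: C -> D -> F -> B -> J

Answer: C D F B J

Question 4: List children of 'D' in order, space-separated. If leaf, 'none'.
Answer: F

Derivation:
Node D's children (from adjacency): F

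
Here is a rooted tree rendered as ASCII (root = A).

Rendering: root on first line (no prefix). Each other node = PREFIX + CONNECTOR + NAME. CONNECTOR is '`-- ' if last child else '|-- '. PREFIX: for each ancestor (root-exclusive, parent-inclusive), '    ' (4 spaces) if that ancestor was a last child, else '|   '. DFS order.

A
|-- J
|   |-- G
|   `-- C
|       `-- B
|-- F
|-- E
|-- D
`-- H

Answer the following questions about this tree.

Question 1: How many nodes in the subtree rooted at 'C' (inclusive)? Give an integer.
Subtree rooted at C contains: B, C
Count = 2

Answer: 2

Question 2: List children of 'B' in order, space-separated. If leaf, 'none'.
Answer: none

Derivation:
Node B's children (from adjacency): (leaf)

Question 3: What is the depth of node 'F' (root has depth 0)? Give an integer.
Path from root to F: A -> F
Depth = number of edges = 1

Answer: 1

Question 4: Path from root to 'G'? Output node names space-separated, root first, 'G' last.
Walk down from root: A -> J -> G

Answer: A J G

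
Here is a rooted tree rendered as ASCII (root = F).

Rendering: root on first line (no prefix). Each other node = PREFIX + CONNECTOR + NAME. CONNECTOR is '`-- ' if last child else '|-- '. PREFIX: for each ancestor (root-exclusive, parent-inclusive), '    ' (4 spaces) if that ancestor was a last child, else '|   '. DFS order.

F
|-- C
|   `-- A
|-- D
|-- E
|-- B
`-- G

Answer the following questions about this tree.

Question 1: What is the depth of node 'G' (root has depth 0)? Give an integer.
Answer: 1

Derivation:
Path from root to G: F -> G
Depth = number of edges = 1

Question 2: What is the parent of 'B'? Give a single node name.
Scan adjacency: B appears as child of F

Answer: F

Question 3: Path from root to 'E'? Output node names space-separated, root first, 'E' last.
Answer: F E

Derivation:
Walk down from root: F -> E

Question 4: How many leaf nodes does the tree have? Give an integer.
Leaves (nodes with no children): A, B, D, E, G

Answer: 5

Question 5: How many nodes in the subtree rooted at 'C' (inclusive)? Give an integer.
Subtree rooted at C contains: A, C
Count = 2

Answer: 2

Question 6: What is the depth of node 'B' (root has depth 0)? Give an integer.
Answer: 1

Derivation:
Path from root to B: F -> B
Depth = number of edges = 1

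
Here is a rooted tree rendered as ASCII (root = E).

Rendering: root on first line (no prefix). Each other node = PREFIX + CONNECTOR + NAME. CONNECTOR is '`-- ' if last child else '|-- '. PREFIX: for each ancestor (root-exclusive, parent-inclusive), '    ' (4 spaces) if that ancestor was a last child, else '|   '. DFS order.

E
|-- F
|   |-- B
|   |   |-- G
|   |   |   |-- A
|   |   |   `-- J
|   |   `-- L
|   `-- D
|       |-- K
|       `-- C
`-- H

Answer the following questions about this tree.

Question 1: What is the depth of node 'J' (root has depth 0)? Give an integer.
Answer: 4

Derivation:
Path from root to J: E -> F -> B -> G -> J
Depth = number of edges = 4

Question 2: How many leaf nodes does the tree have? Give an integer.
Answer: 6

Derivation:
Leaves (nodes with no children): A, C, H, J, K, L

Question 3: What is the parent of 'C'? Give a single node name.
Answer: D

Derivation:
Scan adjacency: C appears as child of D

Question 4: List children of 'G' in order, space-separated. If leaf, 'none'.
Answer: A J

Derivation:
Node G's children (from adjacency): A, J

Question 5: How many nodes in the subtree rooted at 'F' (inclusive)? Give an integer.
Answer: 9

Derivation:
Subtree rooted at F contains: A, B, C, D, F, G, J, K, L
Count = 9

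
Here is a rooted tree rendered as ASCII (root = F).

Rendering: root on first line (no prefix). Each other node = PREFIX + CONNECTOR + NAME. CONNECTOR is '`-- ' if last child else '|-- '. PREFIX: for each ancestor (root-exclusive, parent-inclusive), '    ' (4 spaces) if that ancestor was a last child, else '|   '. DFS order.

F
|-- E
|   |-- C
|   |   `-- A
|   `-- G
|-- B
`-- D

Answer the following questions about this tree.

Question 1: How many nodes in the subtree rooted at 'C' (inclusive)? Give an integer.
Answer: 2

Derivation:
Subtree rooted at C contains: A, C
Count = 2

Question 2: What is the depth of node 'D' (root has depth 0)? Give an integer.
Path from root to D: F -> D
Depth = number of edges = 1

Answer: 1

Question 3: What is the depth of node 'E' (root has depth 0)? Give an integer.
Answer: 1

Derivation:
Path from root to E: F -> E
Depth = number of edges = 1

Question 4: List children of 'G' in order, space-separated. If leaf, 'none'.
Answer: none

Derivation:
Node G's children (from adjacency): (leaf)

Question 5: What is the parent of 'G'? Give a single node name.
Answer: E

Derivation:
Scan adjacency: G appears as child of E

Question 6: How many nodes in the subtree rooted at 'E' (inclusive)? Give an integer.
Answer: 4

Derivation:
Subtree rooted at E contains: A, C, E, G
Count = 4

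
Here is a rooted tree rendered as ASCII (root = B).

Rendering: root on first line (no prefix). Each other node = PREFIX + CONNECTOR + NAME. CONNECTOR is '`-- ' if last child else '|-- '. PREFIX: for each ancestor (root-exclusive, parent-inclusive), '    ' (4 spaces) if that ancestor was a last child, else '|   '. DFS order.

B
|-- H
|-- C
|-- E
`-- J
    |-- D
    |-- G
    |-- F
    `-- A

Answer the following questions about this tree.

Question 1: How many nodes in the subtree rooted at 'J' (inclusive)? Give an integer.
Subtree rooted at J contains: A, D, F, G, J
Count = 5

Answer: 5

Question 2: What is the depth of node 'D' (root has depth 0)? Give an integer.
Path from root to D: B -> J -> D
Depth = number of edges = 2

Answer: 2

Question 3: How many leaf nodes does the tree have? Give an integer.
Leaves (nodes with no children): A, C, D, E, F, G, H

Answer: 7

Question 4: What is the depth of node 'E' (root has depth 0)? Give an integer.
Answer: 1

Derivation:
Path from root to E: B -> E
Depth = number of edges = 1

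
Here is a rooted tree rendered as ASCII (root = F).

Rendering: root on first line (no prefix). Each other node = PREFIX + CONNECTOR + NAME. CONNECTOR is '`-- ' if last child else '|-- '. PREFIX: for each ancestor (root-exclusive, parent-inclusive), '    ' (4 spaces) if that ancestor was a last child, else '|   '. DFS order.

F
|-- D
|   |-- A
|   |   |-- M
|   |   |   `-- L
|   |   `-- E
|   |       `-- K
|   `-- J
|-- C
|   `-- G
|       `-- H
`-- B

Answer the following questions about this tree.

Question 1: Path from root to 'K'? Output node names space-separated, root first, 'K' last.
Walk down from root: F -> D -> A -> E -> K

Answer: F D A E K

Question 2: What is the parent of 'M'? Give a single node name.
Scan adjacency: M appears as child of A

Answer: A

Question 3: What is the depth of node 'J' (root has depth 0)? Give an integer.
Path from root to J: F -> D -> J
Depth = number of edges = 2

Answer: 2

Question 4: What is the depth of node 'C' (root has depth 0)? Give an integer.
Path from root to C: F -> C
Depth = number of edges = 1

Answer: 1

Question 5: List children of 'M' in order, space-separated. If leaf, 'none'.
Node M's children (from adjacency): L

Answer: L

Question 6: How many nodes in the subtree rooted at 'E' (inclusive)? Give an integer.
Subtree rooted at E contains: E, K
Count = 2

Answer: 2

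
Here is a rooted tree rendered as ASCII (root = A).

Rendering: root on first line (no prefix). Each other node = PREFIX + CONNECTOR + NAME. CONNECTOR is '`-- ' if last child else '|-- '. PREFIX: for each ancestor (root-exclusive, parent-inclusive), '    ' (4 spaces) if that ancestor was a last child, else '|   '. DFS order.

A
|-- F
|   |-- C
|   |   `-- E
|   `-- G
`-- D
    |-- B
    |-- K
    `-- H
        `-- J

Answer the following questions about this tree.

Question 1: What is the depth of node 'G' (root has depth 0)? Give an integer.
Answer: 2

Derivation:
Path from root to G: A -> F -> G
Depth = number of edges = 2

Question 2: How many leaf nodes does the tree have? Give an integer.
Leaves (nodes with no children): B, E, G, J, K

Answer: 5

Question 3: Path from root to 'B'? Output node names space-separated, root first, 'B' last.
Answer: A D B

Derivation:
Walk down from root: A -> D -> B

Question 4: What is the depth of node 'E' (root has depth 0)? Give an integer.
Answer: 3

Derivation:
Path from root to E: A -> F -> C -> E
Depth = number of edges = 3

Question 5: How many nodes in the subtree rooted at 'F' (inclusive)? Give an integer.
Subtree rooted at F contains: C, E, F, G
Count = 4

Answer: 4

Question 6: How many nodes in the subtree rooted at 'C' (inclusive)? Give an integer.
Subtree rooted at C contains: C, E
Count = 2

Answer: 2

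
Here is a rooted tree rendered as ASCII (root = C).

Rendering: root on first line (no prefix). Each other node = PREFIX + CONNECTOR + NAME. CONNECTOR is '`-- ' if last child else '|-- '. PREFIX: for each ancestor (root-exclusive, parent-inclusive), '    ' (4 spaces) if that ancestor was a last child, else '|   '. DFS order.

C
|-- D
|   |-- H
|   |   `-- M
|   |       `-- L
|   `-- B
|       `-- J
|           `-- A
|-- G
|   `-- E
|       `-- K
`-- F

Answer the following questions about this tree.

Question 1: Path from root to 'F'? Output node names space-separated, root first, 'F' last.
Answer: C F

Derivation:
Walk down from root: C -> F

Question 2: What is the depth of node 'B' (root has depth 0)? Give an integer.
Path from root to B: C -> D -> B
Depth = number of edges = 2

Answer: 2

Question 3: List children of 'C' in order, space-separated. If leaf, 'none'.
Answer: D G F

Derivation:
Node C's children (from adjacency): D, G, F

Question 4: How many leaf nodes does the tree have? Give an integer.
Answer: 4

Derivation:
Leaves (nodes with no children): A, F, K, L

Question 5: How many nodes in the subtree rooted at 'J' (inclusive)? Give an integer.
Answer: 2

Derivation:
Subtree rooted at J contains: A, J
Count = 2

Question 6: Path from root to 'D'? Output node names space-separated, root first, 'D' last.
Walk down from root: C -> D

Answer: C D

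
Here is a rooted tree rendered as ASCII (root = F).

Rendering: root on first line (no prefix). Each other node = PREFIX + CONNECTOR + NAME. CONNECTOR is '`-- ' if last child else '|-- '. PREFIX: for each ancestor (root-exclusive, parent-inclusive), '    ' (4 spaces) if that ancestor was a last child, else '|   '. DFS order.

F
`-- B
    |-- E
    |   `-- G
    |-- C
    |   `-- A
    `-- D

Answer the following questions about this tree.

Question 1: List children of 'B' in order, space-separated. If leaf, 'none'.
Node B's children (from adjacency): E, C, D

Answer: E C D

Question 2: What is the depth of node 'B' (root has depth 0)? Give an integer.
Path from root to B: F -> B
Depth = number of edges = 1

Answer: 1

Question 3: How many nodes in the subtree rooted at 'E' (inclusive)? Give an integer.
Answer: 2

Derivation:
Subtree rooted at E contains: E, G
Count = 2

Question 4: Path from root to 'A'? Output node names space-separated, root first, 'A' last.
Walk down from root: F -> B -> C -> A

Answer: F B C A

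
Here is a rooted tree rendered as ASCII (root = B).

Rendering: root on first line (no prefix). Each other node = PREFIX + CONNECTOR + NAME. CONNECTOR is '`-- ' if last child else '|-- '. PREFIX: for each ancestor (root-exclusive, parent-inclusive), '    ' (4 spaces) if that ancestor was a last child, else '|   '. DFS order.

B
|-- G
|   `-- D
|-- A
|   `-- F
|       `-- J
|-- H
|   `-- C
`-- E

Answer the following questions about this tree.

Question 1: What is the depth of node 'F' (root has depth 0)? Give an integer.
Path from root to F: B -> A -> F
Depth = number of edges = 2

Answer: 2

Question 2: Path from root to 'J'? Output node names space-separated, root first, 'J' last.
Walk down from root: B -> A -> F -> J

Answer: B A F J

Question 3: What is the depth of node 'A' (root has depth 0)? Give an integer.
Path from root to A: B -> A
Depth = number of edges = 1

Answer: 1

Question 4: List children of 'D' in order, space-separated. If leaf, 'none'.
Answer: none

Derivation:
Node D's children (from adjacency): (leaf)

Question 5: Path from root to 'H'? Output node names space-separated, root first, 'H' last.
Walk down from root: B -> H

Answer: B H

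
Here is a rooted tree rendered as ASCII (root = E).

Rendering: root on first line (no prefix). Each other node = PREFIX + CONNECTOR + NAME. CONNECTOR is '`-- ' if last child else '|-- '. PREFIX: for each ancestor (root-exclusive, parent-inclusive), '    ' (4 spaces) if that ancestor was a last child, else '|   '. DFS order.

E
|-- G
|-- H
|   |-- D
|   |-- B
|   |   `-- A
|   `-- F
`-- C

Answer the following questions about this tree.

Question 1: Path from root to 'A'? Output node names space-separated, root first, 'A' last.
Walk down from root: E -> H -> B -> A

Answer: E H B A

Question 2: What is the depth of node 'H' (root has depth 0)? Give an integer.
Answer: 1

Derivation:
Path from root to H: E -> H
Depth = number of edges = 1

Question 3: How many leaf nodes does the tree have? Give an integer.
Answer: 5

Derivation:
Leaves (nodes with no children): A, C, D, F, G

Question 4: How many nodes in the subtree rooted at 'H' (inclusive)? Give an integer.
Answer: 5

Derivation:
Subtree rooted at H contains: A, B, D, F, H
Count = 5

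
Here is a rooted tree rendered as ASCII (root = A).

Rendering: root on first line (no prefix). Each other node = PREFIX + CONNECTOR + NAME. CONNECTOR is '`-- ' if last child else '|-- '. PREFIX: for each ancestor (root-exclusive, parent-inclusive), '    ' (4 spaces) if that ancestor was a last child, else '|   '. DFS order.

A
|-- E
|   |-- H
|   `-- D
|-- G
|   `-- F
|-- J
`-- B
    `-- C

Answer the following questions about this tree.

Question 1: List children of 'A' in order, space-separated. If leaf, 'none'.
Node A's children (from adjacency): E, G, J, B

Answer: E G J B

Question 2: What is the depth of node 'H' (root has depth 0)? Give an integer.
Path from root to H: A -> E -> H
Depth = number of edges = 2

Answer: 2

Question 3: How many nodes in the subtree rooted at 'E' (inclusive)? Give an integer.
Answer: 3

Derivation:
Subtree rooted at E contains: D, E, H
Count = 3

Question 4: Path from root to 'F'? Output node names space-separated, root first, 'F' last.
Walk down from root: A -> G -> F

Answer: A G F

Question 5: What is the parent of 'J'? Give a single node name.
Answer: A

Derivation:
Scan adjacency: J appears as child of A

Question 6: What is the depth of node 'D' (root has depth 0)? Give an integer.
Answer: 2

Derivation:
Path from root to D: A -> E -> D
Depth = number of edges = 2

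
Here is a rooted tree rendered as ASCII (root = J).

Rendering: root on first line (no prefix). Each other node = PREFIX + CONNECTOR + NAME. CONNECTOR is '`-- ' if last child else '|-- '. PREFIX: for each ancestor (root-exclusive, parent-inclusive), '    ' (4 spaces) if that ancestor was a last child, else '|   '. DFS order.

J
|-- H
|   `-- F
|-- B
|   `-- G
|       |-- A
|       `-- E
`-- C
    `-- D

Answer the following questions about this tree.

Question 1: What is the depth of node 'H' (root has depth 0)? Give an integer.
Answer: 1

Derivation:
Path from root to H: J -> H
Depth = number of edges = 1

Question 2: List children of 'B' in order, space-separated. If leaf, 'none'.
Answer: G

Derivation:
Node B's children (from adjacency): G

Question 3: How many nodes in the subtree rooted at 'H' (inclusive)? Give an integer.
Subtree rooted at H contains: F, H
Count = 2

Answer: 2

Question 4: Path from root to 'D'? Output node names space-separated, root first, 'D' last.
Answer: J C D

Derivation:
Walk down from root: J -> C -> D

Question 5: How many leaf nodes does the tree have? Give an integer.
Leaves (nodes with no children): A, D, E, F

Answer: 4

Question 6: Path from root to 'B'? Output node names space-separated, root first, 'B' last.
Walk down from root: J -> B

Answer: J B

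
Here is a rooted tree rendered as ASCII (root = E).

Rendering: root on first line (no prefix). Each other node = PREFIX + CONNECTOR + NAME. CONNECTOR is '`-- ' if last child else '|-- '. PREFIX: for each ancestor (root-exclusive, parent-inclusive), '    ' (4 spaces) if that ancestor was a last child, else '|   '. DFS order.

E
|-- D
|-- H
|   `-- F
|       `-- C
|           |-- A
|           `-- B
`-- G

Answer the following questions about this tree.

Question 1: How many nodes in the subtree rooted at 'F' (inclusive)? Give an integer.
Subtree rooted at F contains: A, B, C, F
Count = 4

Answer: 4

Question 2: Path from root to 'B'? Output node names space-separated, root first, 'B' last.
Answer: E H F C B

Derivation:
Walk down from root: E -> H -> F -> C -> B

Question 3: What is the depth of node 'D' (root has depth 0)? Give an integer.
Answer: 1

Derivation:
Path from root to D: E -> D
Depth = number of edges = 1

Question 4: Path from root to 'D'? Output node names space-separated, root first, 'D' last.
Walk down from root: E -> D

Answer: E D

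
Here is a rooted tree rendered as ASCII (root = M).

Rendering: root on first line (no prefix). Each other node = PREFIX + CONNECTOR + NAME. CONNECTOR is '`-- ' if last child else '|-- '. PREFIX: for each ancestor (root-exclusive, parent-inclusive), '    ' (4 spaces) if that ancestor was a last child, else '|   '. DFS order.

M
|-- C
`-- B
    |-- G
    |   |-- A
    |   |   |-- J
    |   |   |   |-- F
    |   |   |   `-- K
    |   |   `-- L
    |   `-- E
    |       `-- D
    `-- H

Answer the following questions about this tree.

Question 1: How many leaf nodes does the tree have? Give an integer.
Leaves (nodes with no children): C, D, F, H, K, L

Answer: 6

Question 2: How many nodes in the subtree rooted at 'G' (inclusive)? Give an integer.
Answer: 8

Derivation:
Subtree rooted at G contains: A, D, E, F, G, J, K, L
Count = 8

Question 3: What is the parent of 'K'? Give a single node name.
Scan adjacency: K appears as child of J

Answer: J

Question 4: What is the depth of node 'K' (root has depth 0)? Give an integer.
Path from root to K: M -> B -> G -> A -> J -> K
Depth = number of edges = 5

Answer: 5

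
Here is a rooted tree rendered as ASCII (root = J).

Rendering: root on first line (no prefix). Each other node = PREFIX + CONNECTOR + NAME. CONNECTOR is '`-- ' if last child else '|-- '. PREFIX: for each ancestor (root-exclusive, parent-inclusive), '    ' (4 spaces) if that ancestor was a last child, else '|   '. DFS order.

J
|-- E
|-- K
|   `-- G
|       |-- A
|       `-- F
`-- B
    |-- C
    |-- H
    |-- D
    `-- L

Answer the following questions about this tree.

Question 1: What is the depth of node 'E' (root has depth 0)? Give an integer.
Path from root to E: J -> E
Depth = number of edges = 1

Answer: 1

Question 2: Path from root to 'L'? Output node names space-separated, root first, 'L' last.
Walk down from root: J -> B -> L

Answer: J B L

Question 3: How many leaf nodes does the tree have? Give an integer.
Answer: 7

Derivation:
Leaves (nodes with no children): A, C, D, E, F, H, L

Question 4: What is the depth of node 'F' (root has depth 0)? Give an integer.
Path from root to F: J -> K -> G -> F
Depth = number of edges = 3

Answer: 3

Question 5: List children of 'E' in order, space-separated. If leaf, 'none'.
Answer: none

Derivation:
Node E's children (from adjacency): (leaf)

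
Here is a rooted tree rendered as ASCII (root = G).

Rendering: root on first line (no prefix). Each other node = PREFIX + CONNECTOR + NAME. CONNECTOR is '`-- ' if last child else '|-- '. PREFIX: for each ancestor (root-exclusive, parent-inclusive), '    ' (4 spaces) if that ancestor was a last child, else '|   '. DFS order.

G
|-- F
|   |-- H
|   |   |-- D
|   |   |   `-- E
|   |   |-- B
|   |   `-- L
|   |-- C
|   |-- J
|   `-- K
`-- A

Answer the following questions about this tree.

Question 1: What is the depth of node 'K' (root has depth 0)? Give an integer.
Answer: 2

Derivation:
Path from root to K: G -> F -> K
Depth = number of edges = 2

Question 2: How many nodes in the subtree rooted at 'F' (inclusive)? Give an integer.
Subtree rooted at F contains: B, C, D, E, F, H, J, K, L
Count = 9

Answer: 9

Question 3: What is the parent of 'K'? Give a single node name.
Answer: F

Derivation:
Scan adjacency: K appears as child of F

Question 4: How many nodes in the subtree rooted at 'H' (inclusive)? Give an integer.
Subtree rooted at H contains: B, D, E, H, L
Count = 5

Answer: 5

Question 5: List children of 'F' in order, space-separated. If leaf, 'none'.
Node F's children (from adjacency): H, C, J, K

Answer: H C J K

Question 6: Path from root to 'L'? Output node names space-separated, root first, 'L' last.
Answer: G F H L

Derivation:
Walk down from root: G -> F -> H -> L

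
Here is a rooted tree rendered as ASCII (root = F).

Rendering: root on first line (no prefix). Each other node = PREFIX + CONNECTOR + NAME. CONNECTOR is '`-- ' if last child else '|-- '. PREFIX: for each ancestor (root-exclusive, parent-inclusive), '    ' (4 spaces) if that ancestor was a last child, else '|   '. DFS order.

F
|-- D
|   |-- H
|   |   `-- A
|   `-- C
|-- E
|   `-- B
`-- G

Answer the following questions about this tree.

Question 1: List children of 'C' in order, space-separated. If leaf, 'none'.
Node C's children (from adjacency): (leaf)

Answer: none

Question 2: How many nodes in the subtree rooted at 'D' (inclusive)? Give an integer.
Answer: 4

Derivation:
Subtree rooted at D contains: A, C, D, H
Count = 4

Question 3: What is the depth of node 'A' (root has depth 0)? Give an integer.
Answer: 3

Derivation:
Path from root to A: F -> D -> H -> A
Depth = number of edges = 3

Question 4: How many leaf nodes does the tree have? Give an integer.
Leaves (nodes with no children): A, B, C, G

Answer: 4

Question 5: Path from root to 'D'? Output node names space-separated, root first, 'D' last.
Walk down from root: F -> D

Answer: F D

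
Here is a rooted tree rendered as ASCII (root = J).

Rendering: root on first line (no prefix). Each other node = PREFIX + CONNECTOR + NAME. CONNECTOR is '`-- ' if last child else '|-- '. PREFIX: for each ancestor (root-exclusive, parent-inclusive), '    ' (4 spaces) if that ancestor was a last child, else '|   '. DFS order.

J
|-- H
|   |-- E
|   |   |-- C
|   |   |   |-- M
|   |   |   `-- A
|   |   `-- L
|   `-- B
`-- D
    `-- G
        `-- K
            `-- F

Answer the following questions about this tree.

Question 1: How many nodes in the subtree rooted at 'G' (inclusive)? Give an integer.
Answer: 3

Derivation:
Subtree rooted at G contains: F, G, K
Count = 3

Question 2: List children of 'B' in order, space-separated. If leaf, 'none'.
Node B's children (from adjacency): (leaf)

Answer: none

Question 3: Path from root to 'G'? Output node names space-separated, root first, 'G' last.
Walk down from root: J -> D -> G

Answer: J D G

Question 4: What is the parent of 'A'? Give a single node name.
Scan adjacency: A appears as child of C

Answer: C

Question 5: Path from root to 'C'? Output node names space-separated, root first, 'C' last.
Answer: J H E C

Derivation:
Walk down from root: J -> H -> E -> C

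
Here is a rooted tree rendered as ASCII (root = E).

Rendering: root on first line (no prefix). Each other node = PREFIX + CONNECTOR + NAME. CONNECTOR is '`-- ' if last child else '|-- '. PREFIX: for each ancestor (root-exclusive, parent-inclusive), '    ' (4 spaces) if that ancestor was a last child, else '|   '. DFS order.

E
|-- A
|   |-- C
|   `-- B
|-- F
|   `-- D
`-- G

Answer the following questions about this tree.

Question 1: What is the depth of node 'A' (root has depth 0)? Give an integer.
Path from root to A: E -> A
Depth = number of edges = 1

Answer: 1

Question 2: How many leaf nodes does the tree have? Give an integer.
Leaves (nodes with no children): B, C, D, G

Answer: 4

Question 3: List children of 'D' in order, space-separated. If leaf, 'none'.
Answer: none

Derivation:
Node D's children (from adjacency): (leaf)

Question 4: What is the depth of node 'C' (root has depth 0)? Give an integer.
Answer: 2

Derivation:
Path from root to C: E -> A -> C
Depth = number of edges = 2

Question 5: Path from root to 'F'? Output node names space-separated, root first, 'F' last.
Walk down from root: E -> F

Answer: E F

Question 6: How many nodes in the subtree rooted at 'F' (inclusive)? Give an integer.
Subtree rooted at F contains: D, F
Count = 2

Answer: 2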